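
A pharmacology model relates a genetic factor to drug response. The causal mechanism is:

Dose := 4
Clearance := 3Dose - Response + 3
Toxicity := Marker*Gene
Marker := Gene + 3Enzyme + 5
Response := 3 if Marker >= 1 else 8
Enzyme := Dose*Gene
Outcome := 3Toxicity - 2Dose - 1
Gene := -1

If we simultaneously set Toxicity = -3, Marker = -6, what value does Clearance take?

Under do(Toxicity = -3, Marker = -6), each intervened variable's structural equation is replaced by its fixed value.
Response = 3 if Marker >= 1 else 8  [with Marker=-6]  = 8
Clearance = 3Dose - Response + 3  [with Dose=4, Response=8]  = 7

7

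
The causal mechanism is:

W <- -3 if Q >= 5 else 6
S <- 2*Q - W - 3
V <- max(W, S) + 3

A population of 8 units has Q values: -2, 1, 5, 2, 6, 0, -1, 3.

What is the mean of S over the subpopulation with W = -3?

Conditioning on W=-3 selects the 2 unit(s) with Q ∈ {5, 6}. Their S values: 10, 12. Mean = 11.

11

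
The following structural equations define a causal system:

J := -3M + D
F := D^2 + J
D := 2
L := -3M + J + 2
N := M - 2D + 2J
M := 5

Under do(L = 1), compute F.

-9

do(L=1) replaces the equation L := -3M + J + 2 with the constant L = 1.
Since F is not a descendant of the intervened variable, it is unaffected.
J = -3M + D  [with M=5, D=2]  = -13
F = D^2 + J  [with D=2, J=-13]  = -9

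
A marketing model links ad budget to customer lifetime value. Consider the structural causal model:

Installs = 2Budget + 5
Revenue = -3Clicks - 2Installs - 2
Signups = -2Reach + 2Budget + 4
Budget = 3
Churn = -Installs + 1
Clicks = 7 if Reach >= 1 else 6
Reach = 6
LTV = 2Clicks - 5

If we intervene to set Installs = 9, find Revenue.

The intervention breaks the incoming arrows to Installs: Installs = 2Budget + 5 no longer applies, and Installs = 9.
Clicks = 7 if Reach >= 1 else 6  [with Reach=6]  = 7
Revenue = -3Clicks - 2Installs - 2  [with Clicks=7, Installs=9]  = -41

-41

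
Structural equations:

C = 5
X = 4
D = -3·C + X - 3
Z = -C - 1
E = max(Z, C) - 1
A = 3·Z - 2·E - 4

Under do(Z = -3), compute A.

-21

Under do(Z=-3), the mechanism Z = -C - 1 is discarded; Z is fixed at -3.
E = max(Z, C) - 1  [with Z=-3, C=5]  = 4
A = 3·Z - 2·E - 4  [with Z=-3, E=4]  = -21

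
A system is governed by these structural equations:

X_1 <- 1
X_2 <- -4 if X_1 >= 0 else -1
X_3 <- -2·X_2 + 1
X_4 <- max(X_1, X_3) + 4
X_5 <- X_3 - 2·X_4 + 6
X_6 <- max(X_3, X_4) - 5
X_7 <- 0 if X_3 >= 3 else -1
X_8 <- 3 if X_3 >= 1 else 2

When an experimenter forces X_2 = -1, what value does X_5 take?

do(X_2=-1) replaces the equation X_2 <- -4 if X_1 >= 0 else -1 with the constant X_2 = -1.
X_3 = -2·X_2 + 1  [with X_2=-1]  = 3
X_4 = max(X_1, X_3) + 4  [with X_1=1, X_3=3]  = 7
X_5 = X_3 - 2·X_4 + 6  [with X_3=3, X_4=7]  = -5

-5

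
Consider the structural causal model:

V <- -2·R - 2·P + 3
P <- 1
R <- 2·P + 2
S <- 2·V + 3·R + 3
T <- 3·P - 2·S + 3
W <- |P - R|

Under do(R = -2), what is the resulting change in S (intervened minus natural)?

Under do(R=-2), the mechanism R <- 2·P + 2 is discarded; R is fixed at -2.
V = -2·R - 2·P + 3  [with R=-2, P=1]  = 5
S = 2·V + 3·R + 3  [with V=5, R=-2]  = 7
Without intervention: R = 2·P + 2  [with P=1]  = 4; V = -2·R - 2·P + 3  [with R=4, P=1]  = -7; S = 2·V + 3·R + 3  [with V=-7, R=4]  = 1.
Change = 7 − 1 = 6.

6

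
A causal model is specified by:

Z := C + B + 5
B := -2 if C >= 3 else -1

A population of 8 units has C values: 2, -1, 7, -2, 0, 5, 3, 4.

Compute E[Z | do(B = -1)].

6.25

The intervention sets B=-1 in all 8 units regardless of C. Recomputing Z per unit gives 6, 3, 11, 2, 4, 9, 7, 8; average 6.25.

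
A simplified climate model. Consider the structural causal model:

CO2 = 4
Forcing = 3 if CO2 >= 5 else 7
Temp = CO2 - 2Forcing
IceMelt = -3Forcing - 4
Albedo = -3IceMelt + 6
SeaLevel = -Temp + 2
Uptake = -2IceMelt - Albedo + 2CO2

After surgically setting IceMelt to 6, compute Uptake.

The intervention breaks the incoming arrows to IceMelt: IceMelt = -3Forcing - 4 no longer applies, and IceMelt = 6.
Albedo = -3IceMelt + 6  [with IceMelt=6]  = -12
Uptake = -2IceMelt - Albedo + 2CO2  [with IceMelt=6, Albedo=-12, CO2=4]  = 8

8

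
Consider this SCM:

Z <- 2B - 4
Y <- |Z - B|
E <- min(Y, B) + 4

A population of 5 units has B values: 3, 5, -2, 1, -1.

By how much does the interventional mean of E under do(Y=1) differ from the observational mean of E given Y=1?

-1

do(Y=1) breaks Y's dependence on B. With Y=1 fixed, E across the units is 5, 5, 2, 5, 3, mean 4.
E[E|Y=1] averages over only the 2 units with Y=1 (B = 3, 5): E = 5, 5, mean 5.
Difference = 4 − 5 = -1.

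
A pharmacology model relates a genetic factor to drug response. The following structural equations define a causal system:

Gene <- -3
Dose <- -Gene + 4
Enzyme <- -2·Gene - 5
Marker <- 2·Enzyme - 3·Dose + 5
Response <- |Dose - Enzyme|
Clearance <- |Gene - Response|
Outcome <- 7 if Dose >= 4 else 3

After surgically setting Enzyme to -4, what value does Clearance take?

The intervention breaks the incoming arrows to Enzyme: Enzyme <- -2·Gene - 5 no longer applies, and Enzyme = -4.
Dose = -Gene + 4  [with Gene=-3]  = 7
Response = |Dose - Enzyme|  [with Dose=7, Enzyme=-4]  = 11
Clearance = |Gene - Response|  [with Gene=-3, Response=11]  = 14

14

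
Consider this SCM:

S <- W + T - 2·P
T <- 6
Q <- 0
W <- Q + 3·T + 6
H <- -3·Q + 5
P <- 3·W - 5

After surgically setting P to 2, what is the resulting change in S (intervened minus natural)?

130

Intervening sets P = 2 and removes its equation (P <- 3·W - 5).
W = Q + 3·T + 6  [with Q=0, T=6]  = 24
S = W + T - 2·P  [with W=24, T=6, P=2]  = 26
Without intervention: W = Q + 3·T + 6  [with Q=0, T=6]  = 24; P = 3·W - 5  [with W=24]  = 67; S = W + T - 2·P  [with W=24, T=6, P=67]  = -104.
Change = 26 − (-104) = 130.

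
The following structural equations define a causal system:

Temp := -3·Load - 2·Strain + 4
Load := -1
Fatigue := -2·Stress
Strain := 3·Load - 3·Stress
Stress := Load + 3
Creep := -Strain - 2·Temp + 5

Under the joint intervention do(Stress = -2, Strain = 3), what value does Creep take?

0

Under do(Stress = -2, Strain = 3), each intervened variable's structural equation is replaced by its fixed value.
Temp = -3·Load - 2·Strain + 4  [with Load=-1, Strain=3]  = 1
Creep = -Strain - 2·Temp + 5  [with Strain=3, Temp=1]  = 0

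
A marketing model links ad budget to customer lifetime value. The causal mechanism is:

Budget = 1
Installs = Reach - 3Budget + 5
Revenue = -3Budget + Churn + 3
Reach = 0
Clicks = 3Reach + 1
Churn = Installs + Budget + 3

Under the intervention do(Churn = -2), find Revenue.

The intervention breaks the incoming arrows to Churn: Churn = Installs + Budget + 3 no longer applies, and Churn = -2.
Revenue = -3Budget + Churn + 3  [with Budget=1, Churn=-2]  = -2

-2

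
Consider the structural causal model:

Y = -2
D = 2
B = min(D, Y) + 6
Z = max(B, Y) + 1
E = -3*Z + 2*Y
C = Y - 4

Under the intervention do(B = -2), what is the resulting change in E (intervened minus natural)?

do(B=-2) replaces the equation B = min(D, Y) + 6 with the constant B = -2.
Z = max(B, Y) + 1  [with B=-2, Y=-2]  = -1
E = -3*Z + 2*Y  [with Z=-1, Y=-2]  = -1
Without intervention: B = min(D, Y) + 6  [with D=2, Y=-2]  = 4; Z = max(B, Y) + 1  [with B=4, Y=-2]  = 5; E = -3*Z + 2*Y  [with Z=5, Y=-2]  = -19.
Change = -1 − (-19) = 18.

18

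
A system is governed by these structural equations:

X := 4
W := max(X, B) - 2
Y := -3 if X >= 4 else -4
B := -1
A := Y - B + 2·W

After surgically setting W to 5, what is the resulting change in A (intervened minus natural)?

Intervening sets W = 5 and removes its equation (W := max(X, B) - 2).
Y = -3 if X >= 4 else -4  [with X=4]  = -3
A = Y - B + 2·W  [with Y=-3, B=-1, W=5]  = 8
Without intervention: Y = -3 if X >= 4 else -4  [with X=4]  = -3; W = max(X, B) - 2  [with X=4, B=-1]  = 2; A = Y - B + 2·W  [with Y=-3, B=-1, W=2]  = 2.
Change = 8 − 2 = 6.

6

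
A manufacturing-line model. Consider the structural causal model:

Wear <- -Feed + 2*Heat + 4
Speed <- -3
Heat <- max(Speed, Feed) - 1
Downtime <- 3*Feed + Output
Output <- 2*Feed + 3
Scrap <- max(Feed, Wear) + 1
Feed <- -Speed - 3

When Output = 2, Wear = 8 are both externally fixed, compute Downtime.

Under do(Output = 2, Wear = 8), each intervened variable's structural equation is replaced by its fixed value.
Feed = -Speed - 3  [with Speed=-3]  = 0
Downtime = 3*Feed + Output  [with Feed=0, Output=2]  = 2

2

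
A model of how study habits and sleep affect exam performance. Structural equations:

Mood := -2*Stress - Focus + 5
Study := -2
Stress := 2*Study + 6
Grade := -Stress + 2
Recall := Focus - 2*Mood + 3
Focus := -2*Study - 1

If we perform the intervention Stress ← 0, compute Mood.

Under do(Stress=0), the mechanism Stress := 2*Study + 6 is discarded; Stress is fixed at 0.
Focus = -2*Study - 1  [with Study=-2]  = 3
Mood = -2*Stress - Focus + 5  [with Stress=0, Focus=3]  = 2

2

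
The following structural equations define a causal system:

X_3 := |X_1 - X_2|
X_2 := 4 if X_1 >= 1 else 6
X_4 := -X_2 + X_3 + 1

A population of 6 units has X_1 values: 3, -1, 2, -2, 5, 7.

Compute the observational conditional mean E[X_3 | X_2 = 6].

7.5

Conditioning on X_2=6 selects the 2 unit(s) with X_1 ∈ {-1, -2}. Their X_3 values: 7, 8. Mean = 7.5.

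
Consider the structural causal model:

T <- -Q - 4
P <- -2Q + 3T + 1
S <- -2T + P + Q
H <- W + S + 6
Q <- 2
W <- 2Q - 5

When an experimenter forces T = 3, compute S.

2

Under do(T=3), the mechanism T <- -Q - 4 is discarded; T is fixed at 3.
P = -2Q + 3T + 1  [with Q=2, T=3]  = 6
S = -2T + P + Q  [with T=3, P=6, Q=2]  = 2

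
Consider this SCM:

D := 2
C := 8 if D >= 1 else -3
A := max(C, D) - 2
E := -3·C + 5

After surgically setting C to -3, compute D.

Under do(C=-3), the mechanism C := 8 if D >= 1 else -3 is discarded; C is fixed at -3.
D is not downstream of the intervention, so its value is determined by the original equations.

2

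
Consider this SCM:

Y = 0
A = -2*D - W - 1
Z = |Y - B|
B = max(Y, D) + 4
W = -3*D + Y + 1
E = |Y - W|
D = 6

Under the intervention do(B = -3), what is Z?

3

The intervention breaks the incoming arrows to B: B = max(Y, D) + 4 no longer applies, and B = -3.
Z = |Y - B|  [with Y=0, B=-3]  = 3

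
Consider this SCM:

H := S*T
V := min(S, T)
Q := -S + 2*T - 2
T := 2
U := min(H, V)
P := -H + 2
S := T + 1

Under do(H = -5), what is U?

The intervention breaks the incoming arrows to H: H := S*T no longer applies, and H = -5.
S = T + 1  [with T=2]  = 3
V = min(S, T)  [with S=3, T=2]  = 2
U = min(H, V)  [with H=-5, V=2]  = -5

-5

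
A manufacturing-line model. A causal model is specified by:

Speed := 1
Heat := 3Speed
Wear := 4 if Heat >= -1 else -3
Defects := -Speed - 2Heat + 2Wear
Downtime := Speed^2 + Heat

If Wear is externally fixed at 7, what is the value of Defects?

7

The intervention breaks the incoming arrows to Wear: Wear := 4 if Heat >= -1 else -3 no longer applies, and Wear = 7.
Heat = 3Speed  [with Speed=1]  = 3
Defects = -Speed - 2Heat + 2Wear  [with Speed=1, Heat=3, Wear=7]  = 7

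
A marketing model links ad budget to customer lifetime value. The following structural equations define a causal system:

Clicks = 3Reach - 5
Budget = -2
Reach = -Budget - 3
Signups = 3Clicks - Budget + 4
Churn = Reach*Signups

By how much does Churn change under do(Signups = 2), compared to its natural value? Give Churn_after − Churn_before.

Intervening sets Signups = 2 and removes its equation (Signups = 3Clicks - Budget + 4).
Reach = -Budget - 3  [with Budget=-2]  = -1
Churn = Reach*Signups  [with Reach=-1, Signups=2]  = -2
Without intervention: Reach = -Budget - 3  [with Budget=-2]  = -1; Clicks = 3Reach - 5  [with Reach=-1]  = -8; Signups = 3Clicks - Budget + 4  [with Clicks=-8, Budget=-2]  = -18; Churn = Reach*Signups  [with Reach=-1, Signups=-18]  = 18.
Change = -2 − 18 = -20.

-20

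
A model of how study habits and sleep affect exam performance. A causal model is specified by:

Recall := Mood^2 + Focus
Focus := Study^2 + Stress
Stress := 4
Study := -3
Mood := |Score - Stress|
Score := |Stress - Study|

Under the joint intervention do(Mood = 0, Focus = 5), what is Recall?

The joint intervention fixes Mood = 0, Focus = 5, removing each variable's own equation.
Recall = Mood^2 + Focus  [with Mood=0, Focus=5]  = 5

5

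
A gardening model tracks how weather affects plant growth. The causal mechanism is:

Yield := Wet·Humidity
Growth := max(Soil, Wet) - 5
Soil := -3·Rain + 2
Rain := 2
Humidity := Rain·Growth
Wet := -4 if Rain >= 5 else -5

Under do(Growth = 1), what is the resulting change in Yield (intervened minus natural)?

-100

Under do(Growth=1), the mechanism Growth := max(Soil, Wet) - 5 is discarded; Growth is fixed at 1.
Wet = -4 if Rain >= 5 else -5  [with Rain=2]  = -5
Humidity = Rain·Growth  [with Rain=2, Growth=1]  = 2
Yield = Wet·Humidity  [with Wet=-5, Humidity=2]  = -10
Without intervention: Soil = -3·Rain + 2  [with Rain=2]  = -4; Wet = -4 if Rain >= 5 else -5  [with Rain=2]  = -5; Growth = max(Soil, Wet) - 5  [with Soil=-4, Wet=-5]  = -9; Humidity = Rain·Growth  [with Rain=2, Growth=-9]  = -18; Yield = Wet·Humidity  [with Wet=-5, Humidity=-18]  = 90.
Change = -10 − 90 = -100.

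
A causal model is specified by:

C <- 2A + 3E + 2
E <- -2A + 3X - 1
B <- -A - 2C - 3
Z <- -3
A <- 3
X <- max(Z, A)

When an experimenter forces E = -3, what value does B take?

-4

Under do(E=-3), the mechanism E <- -2A + 3X - 1 is discarded; E is fixed at -3.
C = 2A + 3E + 2  [with A=3, E=-3]  = -1
B = -A - 2C - 3  [with A=3, C=-1]  = -4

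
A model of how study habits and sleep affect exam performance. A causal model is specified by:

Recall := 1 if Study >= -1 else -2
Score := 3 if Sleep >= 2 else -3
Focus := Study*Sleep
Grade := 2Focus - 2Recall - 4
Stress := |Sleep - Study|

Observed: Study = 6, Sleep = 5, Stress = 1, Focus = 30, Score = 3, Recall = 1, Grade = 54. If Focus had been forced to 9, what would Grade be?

The intervention breaks the incoming arrows to Focus: Focus := Study*Sleep no longer applies, and Focus = 9.
Recall = 1 if Study >= -1 else -2  [with Study=6]  = 1
Grade = 2Focus - 2Recall - 4  [with Focus=9, Recall=1]  = 12

12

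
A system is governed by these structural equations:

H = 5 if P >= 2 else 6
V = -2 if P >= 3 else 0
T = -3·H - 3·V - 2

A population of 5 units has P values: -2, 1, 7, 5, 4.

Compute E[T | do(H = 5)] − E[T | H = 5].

-2.4

do(H=5) breaks H's dependence on P. With H=5 fixed, T across the units is -17, -17, -11, -11, -11, mean -13.4.
Conditioning on H=5 selects the 3 unit(s) with P ∈ {7, 5, 4}. Their T values: -11, -11, -11. Mean = -11.
Difference = -13.4 − (-11) = -2.4.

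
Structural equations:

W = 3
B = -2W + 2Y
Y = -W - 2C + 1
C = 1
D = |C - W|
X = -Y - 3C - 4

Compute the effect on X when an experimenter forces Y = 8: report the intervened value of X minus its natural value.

-12

Intervening sets Y = 8 and removes its equation (Y = -W - 2C + 1).
X = -Y - 3C - 4  [with Y=8, C=1]  = -15
Without intervention: Y = -W - 2C + 1  [with W=3, C=1]  = -4; X = -Y - 3C - 4  [with Y=-4, C=1]  = -3.
Change = -15 − (-3) = -12.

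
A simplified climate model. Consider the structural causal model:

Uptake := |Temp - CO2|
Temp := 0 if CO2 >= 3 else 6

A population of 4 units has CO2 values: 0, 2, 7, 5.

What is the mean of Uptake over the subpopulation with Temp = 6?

5

Observing Temp=6 restricts to units where Temp's equation naturally yields 6: CO2 ∈ {0, 2}. In that subpopulation Uptake = 6, 4, mean 5.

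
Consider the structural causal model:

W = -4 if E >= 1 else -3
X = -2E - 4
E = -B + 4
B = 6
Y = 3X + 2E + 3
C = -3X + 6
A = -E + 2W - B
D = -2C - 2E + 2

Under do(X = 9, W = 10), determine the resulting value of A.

16

Under do(X = 9, W = 10), each intervened variable's structural equation is replaced by its fixed value.
E = -B + 4  [with B=6]  = -2
A = -E + 2W - B  [with E=-2, W=10, B=6]  = 16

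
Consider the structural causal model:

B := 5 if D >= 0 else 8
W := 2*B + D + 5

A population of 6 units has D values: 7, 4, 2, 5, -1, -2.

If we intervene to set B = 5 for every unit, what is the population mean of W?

Every unit gets B=5 under the intervention. W values become 22, 19, 17, 20, 14, 13; E[W|do(B=5)] = 17.5.

17.5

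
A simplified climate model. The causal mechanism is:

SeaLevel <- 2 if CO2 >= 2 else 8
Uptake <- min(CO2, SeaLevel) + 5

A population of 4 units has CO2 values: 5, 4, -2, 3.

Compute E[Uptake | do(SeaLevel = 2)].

Every unit gets SeaLevel=2 under the intervention. Uptake values become 7, 7, 3, 7; E[Uptake|do(SeaLevel=2)] = 6.

6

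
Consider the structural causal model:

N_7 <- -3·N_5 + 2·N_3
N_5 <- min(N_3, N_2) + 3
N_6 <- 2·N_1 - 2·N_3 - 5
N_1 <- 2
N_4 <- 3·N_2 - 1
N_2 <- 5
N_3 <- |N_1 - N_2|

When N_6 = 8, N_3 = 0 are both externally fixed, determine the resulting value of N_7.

Under do(N_6 = 8, N_3 = 0), each intervened variable's structural equation is replaced by its fixed value.
N_5 = min(N_3, N_2) + 3  [with N_3=0, N_2=5]  = 3
N_7 = -3·N_5 + 2·N_3  [with N_5=3, N_3=0]  = -9

-9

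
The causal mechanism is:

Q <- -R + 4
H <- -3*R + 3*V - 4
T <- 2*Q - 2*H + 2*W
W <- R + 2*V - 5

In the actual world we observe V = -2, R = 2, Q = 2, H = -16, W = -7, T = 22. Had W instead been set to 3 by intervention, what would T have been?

42

The intervention breaks the incoming arrows to W: W <- R + 2*V - 5 no longer applies, and W = 3.
Q = -R + 4  [with R=2]  = 2
H = -3*R + 3*V - 4  [with R=2, V=-2]  = -16
T = 2*Q - 2*H + 2*W  [with Q=2, H=-16, W=3]  = 42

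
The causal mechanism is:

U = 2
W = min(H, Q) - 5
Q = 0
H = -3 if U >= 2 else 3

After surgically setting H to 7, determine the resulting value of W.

The intervention breaks the incoming arrows to H: H = -3 if U >= 2 else 3 no longer applies, and H = 7.
W = min(H, Q) - 5  [with H=7, Q=0]  = -5

-5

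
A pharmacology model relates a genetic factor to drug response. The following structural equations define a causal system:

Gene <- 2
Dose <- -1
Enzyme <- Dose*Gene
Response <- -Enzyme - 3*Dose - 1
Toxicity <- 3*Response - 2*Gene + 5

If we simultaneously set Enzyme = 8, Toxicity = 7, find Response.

The joint intervention fixes Enzyme = 8, Toxicity = 7, removing each variable's own equation.
Response = -Enzyme - 3*Dose - 1  [with Enzyme=8, Dose=-1]  = -6

-6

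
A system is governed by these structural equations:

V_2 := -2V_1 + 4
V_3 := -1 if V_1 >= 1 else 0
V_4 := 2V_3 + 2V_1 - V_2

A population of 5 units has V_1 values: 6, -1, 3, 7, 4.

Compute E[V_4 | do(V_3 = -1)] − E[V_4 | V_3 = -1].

-4.8

The intervention sets V_3=-1 in all 5 units regardless of V_1. Recomputing V_4 per unit gives 18, -10, 6, 22, 10; average 9.2.
Conditioning on V_3=-1 selects the 4 unit(s) with V_1 ∈ {6, 3, 7, 4}. Their V_4 values: 18, 6, 22, 10. Mean = 14.
Difference = 9.2 − 14 = -4.8.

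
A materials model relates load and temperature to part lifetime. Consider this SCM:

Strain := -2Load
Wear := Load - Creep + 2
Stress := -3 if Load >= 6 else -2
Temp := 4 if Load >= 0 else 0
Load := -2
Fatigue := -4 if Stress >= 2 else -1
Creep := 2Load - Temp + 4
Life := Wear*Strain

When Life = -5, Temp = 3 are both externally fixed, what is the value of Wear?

The joint intervention fixes Life = -5, Temp = 3, removing each variable's own equation.
Creep = 2Load - Temp + 4  [with Load=-2, Temp=3]  = -3
Wear = Load - Creep + 2  [with Load=-2, Creep=-3]  = 3

3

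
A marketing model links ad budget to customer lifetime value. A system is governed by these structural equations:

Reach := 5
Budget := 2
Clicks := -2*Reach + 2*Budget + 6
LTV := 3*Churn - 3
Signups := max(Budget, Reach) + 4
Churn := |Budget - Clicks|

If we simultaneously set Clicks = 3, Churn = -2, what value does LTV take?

Setting Clicks = 3, Churn = -2 by intervention discards those variables' equations.
LTV = 3*Churn - 3  [with Churn=-2]  = -9

-9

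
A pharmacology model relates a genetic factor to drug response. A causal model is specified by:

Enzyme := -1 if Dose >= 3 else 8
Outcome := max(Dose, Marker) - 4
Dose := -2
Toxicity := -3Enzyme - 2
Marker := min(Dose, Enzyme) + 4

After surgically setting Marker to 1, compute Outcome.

-3

do(Marker=1) replaces the equation Marker := min(Dose, Enzyme) + 4 with the constant Marker = 1.
Outcome = max(Dose, Marker) - 4  [with Dose=-2, Marker=1]  = -3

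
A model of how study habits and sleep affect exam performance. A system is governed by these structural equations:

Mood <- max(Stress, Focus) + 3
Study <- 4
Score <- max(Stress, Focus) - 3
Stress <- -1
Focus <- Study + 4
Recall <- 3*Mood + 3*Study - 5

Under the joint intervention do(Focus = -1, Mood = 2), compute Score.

The joint intervention fixes Focus = -1, Mood = 2, removing each variable's own equation.
Score = max(Stress, Focus) - 3  [with Stress=-1, Focus=-1]  = -4

-4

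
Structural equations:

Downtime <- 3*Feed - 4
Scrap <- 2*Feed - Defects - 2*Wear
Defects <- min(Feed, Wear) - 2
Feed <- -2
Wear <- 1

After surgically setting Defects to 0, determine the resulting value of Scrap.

-6

The intervention breaks the incoming arrows to Defects: Defects <- min(Feed, Wear) - 2 no longer applies, and Defects = 0.
Scrap = 2*Feed - Defects - 2*Wear  [with Feed=-2, Defects=0, Wear=1]  = -6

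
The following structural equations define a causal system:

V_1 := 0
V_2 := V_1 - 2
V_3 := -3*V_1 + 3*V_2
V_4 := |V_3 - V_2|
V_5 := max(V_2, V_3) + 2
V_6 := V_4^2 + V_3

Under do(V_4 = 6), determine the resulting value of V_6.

Under do(V_4=6), the mechanism V_4 := |V_3 - V_2| is discarded; V_4 is fixed at 6.
V_2 = V_1 - 2  [with V_1=0]  = -2
V_3 = -3*V_1 + 3*V_2  [with V_1=0, V_2=-2]  = -6
V_6 = V_4^2 + V_3  [with V_4=6, V_3=-6]  = 30

30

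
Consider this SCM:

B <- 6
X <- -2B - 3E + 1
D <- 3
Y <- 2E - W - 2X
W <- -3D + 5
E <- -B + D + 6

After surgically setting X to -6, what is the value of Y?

The intervention breaks the incoming arrows to X: X <- -2B - 3E + 1 no longer applies, and X = -6.
E = -B + D + 6  [with B=6, D=3]  = 3
W = -3D + 5  [with D=3]  = -4
Y = 2E - W - 2X  [with E=3, W=-4, X=-6]  = 22

22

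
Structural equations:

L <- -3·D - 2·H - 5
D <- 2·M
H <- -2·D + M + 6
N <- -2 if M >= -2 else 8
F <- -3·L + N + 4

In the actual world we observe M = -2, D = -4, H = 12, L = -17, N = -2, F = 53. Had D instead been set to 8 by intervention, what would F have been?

Under do(D=8), the mechanism D <- 2·M is discarded; D is fixed at 8.
H = -2·D + M + 6  [with D=8, M=-2]  = -12
L = -3·D - 2·H - 5  [with D=8, H=-12]  = -5
N = -2 if M >= -2 else 8  [with M=-2]  = -2
F = -3·L + N + 4  [with L=-5, N=-2]  = 17

17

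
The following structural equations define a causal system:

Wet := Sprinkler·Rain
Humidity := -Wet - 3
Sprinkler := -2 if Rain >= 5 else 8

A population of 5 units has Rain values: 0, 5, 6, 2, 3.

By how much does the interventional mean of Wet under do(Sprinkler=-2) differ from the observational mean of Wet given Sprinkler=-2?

4.6

The intervention sets Sprinkler=-2 in all 5 units regardless of Rain. Recomputing Wet per unit gives 0, -10, -12, -4, -6; average -6.4.
E[Wet|Sprinkler=-2] averages over only the 2 units with Sprinkler=-2 (Rain = 5, 6): Wet = -10, -12, mean -11.
Difference = -6.4 − (-11) = 4.6.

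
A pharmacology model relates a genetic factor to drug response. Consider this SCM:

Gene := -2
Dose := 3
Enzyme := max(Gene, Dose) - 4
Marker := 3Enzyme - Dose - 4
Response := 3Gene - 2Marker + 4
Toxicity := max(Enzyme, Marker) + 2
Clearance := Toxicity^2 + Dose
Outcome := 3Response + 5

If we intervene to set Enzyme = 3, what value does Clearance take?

28

The intervention breaks the incoming arrows to Enzyme: Enzyme := max(Gene, Dose) - 4 no longer applies, and Enzyme = 3.
Marker = 3Enzyme - Dose - 4  [with Enzyme=3, Dose=3]  = 2
Toxicity = max(Enzyme, Marker) + 2  [with Enzyme=3, Marker=2]  = 5
Clearance = Toxicity^2 + Dose  [with Toxicity=5, Dose=3]  = 28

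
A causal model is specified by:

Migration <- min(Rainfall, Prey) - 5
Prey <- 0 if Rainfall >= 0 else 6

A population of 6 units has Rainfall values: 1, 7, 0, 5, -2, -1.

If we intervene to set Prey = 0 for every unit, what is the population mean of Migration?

-5.5

Every unit gets Prey=0 under the intervention. Migration values become -5, -5, -5, -5, -7, -6; E[Migration|do(Prey=0)] = -5.5.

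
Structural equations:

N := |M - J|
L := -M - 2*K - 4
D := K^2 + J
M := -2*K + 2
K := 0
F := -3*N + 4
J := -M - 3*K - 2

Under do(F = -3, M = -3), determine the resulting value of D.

1

The joint intervention fixes F = -3, M = -3, removing each variable's own equation.
J = -M - 3*K - 2  [with M=-3, K=0]  = 1
D = K^2 + J  [with K=0, J=1]  = 1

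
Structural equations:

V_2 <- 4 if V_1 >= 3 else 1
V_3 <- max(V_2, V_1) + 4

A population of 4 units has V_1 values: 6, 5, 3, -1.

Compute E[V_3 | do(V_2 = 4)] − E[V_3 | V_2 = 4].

do(V_2=4) breaks V_2's dependence on V_1. With V_2=4 fixed, V_3 across the units is 10, 9, 8, 8, mean 8.75.
E[V_3|V_2=4] averages over only the 3 units with V_2=4 (V_1 = 6, 5, 3): V_3 = 10, 9, 8, mean 9.
Difference = 8.75 − 9 = -0.25.

-0.25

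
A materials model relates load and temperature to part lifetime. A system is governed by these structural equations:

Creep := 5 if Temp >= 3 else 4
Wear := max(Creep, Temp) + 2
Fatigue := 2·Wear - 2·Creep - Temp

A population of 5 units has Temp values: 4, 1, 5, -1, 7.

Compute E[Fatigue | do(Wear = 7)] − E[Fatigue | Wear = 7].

do(Wear=7) breaks Wear's dependence on Temp. With Wear=7 fixed, Fatigue across the units is 0, 5, -1, 7, -3, mean 1.6.
Conditioning on Wear=7 selects the 2 unit(s) with Temp ∈ {4, 5}. Their Fatigue values: 0, -1. Mean = -0.5.
Difference = 1.6 − (-0.5) = 2.1.

2.1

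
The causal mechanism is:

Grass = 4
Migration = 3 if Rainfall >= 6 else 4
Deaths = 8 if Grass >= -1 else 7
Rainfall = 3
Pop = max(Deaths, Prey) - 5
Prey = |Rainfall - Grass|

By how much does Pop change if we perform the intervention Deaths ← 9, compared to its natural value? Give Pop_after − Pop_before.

1

Under do(Deaths=9), the mechanism Deaths = 8 if Grass >= -1 else 7 is discarded; Deaths is fixed at 9.
Prey = |Rainfall - Grass|  [with Rainfall=3, Grass=4]  = 1
Pop = max(Deaths, Prey) - 5  [with Deaths=9, Prey=1]  = 4
Without intervention: Prey = |Rainfall - Grass|  [with Rainfall=3, Grass=4]  = 1; Deaths = 8 if Grass >= -1 else 7  [with Grass=4]  = 8; Pop = max(Deaths, Prey) - 5  [with Deaths=8, Prey=1]  = 3.
Change = 4 − 3 = 1.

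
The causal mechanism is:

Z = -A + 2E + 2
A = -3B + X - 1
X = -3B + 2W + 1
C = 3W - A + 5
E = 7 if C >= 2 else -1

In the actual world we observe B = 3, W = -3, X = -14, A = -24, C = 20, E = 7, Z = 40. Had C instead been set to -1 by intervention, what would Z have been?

Under do(C=-1), the mechanism C = 3W - A + 5 is discarded; C is fixed at -1.
X = -3B + 2W + 1  [with B=3, W=-3]  = -14
A = -3B + X - 1  [with B=3, X=-14]  = -24
E = 7 if C >= 2 else -1  [with C=-1]  = -1
Z = -A + 2E + 2  [with A=-24, E=-1]  = 24

24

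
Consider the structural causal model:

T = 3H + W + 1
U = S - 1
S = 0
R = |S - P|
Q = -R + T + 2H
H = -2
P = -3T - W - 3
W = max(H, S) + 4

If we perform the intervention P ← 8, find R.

8

Intervening sets P = 8 and removes its equation (P = -3T - W - 3).
R = |S - P|  [with S=0, P=8]  = 8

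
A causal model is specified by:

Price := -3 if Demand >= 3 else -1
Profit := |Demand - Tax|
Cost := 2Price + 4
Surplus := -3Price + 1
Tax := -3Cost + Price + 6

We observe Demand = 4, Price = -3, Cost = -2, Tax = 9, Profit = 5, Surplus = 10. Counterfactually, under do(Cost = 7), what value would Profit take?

22

do(Cost=7) replaces the equation Cost := 2Price + 4 with the constant Cost = 7.
Price = -3 if Demand >= 3 else -1  [with Demand=4]  = -3
Tax = -3Cost + Price + 6  [with Cost=7, Price=-3]  = -18
Profit = |Demand - Tax|  [with Demand=4, Tax=-18]  = 22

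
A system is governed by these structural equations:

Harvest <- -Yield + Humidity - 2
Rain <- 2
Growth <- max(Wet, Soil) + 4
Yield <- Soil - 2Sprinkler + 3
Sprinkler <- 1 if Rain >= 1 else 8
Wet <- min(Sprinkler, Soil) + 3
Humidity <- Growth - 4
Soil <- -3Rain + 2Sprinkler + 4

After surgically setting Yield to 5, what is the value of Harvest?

do(Yield=5) replaces the equation Yield <- Soil - 2Sprinkler + 3 with the constant Yield = 5.
Sprinkler = 1 if Rain >= 1 else 8  [with Rain=2]  = 1
Soil = -3Rain + 2Sprinkler + 4  [with Rain=2, Sprinkler=1]  = 0
Wet = min(Sprinkler, Soil) + 3  [with Sprinkler=1, Soil=0]  = 3
Growth = max(Wet, Soil) + 4  [with Wet=3, Soil=0]  = 7
Humidity = Growth - 4  [with Growth=7]  = 3
Harvest = -Yield + Humidity - 2  [with Yield=5, Humidity=3]  = -4

-4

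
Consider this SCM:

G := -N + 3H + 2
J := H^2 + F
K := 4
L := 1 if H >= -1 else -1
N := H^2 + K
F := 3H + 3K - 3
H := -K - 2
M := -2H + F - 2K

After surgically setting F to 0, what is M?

The intervention breaks the incoming arrows to F: F := 3H + 3K - 3 no longer applies, and F = 0.
H = -K - 2  [with K=4]  = -6
M = -2H + F - 2K  [with H=-6, F=0, K=4]  = 4

4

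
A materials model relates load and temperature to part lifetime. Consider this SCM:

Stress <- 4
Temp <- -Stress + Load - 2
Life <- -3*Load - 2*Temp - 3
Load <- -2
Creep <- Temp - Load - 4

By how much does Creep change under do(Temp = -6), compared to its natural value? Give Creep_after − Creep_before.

The intervention breaks the incoming arrows to Temp: Temp <- -Stress + Load - 2 no longer applies, and Temp = -6.
Creep = Temp - Load - 4  [with Temp=-6, Load=-2]  = -8
Without intervention: Temp = -Stress + Load - 2  [with Stress=4, Load=-2]  = -8; Creep = Temp - Load - 4  [with Temp=-8, Load=-2]  = -10.
Change = -8 − (-10) = 2.

2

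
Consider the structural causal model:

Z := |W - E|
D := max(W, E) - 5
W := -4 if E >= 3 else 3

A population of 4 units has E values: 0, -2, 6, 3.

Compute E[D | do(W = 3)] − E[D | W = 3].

0.75

do(W=3) breaks W's dependence on E. With W=3 fixed, D across the units is -2, -2, 1, -2, mean -1.25.
Observing W=3 restricts to units where W's equation naturally yields 3: E ∈ {0, -2}. In that subpopulation D = -2, -2, mean -2.
Difference = -1.25 − (-2) = 0.75.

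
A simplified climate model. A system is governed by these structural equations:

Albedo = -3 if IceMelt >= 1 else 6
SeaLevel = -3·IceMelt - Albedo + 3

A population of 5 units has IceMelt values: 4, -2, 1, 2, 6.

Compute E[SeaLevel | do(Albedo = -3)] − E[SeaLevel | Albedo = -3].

3.15

Under do(Albedo=-3), Albedo's equation is replaced by Albedo=-3 for every unit. Per-unit SeaLevel: -6, 12, 3, 0, -12. Mean = -0.6.
E[SeaLevel|Albedo=-3] averages over only the 4 units with Albedo=-3 (IceMelt = 4, 1, 2, 6): SeaLevel = -6, 3, 0, -12, mean -3.75.
Difference = -0.6 − (-3.75) = 3.15.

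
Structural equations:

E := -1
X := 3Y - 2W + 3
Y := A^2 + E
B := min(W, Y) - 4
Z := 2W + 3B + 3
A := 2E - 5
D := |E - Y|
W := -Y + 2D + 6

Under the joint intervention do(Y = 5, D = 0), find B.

-3

Under do(Y = 5, D = 0), each intervened variable's structural equation is replaced by its fixed value.
W = -Y + 2D + 6  [with Y=5, D=0]  = 1
B = min(W, Y) - 4  [with W=1, Y=5]  = -3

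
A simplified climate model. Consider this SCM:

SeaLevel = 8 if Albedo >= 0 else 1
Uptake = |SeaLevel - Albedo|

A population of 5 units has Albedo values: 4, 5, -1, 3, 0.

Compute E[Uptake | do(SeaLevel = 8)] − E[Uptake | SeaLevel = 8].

0.8

do(SeaLevel=8) breaks SeaLevel's dependence on Albedo. With SeaLevel=8 fixed, Uptake across the units is 4, 3, 9, 5, 8, mean 5.8.
Observing SeaLevel=8 restricts to units where SeaLevel's equation naturally yields 8: Albedo ∈ {4, 5, 3, 0}. In that subpopulation Uptake = 4, 3, 5, 8, mean 5.
Difference = 5.8 − 5 = 0.8.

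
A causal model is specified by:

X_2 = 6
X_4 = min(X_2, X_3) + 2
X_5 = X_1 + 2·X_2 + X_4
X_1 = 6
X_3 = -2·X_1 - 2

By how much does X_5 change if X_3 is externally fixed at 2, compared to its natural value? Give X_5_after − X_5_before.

16

do(X_3=2) replaces the equation X_3 = -2·X_1 - 2 with the constant X_3 = 2.
X_4 = min(X_2, X_3) + 2  [with X_2=6, X_3=2]  = 4
X_5 = X_1 + 2·X_2 + X_4  [with X_1=6, X_2=6, X_4=4]  = 22
Without intervention: X_3 = -2·X_1 - 2  [with X_1=6]  = -14; X_4 = min(X_2, X_3) + 2  [with X_2=6, X_3=-14]  = -12; X_5 = X_1 + 2·X_2 + X_4  [with X_1=6, X_2=6, X_4=-12]  = 6.
Change = 22 − 6 = 16.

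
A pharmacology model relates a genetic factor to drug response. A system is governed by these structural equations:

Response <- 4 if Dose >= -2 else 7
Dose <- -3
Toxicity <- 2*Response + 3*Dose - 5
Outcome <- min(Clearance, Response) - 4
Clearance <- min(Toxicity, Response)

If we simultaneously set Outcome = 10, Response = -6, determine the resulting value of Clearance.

Setting Outcome = 10, Response = -6 by intervention discards those variables' equations.
Toxicity = 2*Response + 3*Dose - 5  [with Response=-6, Dose=-3]  = -26
Clearance = min(Toxicity, Response)  [with Toxicity=-26, Response=-6]  = -26

-26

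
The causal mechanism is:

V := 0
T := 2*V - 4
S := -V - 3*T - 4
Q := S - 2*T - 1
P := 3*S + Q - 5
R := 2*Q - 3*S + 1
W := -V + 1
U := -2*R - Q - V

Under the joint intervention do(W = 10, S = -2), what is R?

Setting W = 10, S = -2 by intervention discards those variables' equations.
T = 2*V - 4  [with V=0]  = -4
Q = S - 2*T - 1  [with S=-2, T=-4]  = 5
R = 2*Q - 3*S + 1  [with Q=5, S=-2]  = 17

17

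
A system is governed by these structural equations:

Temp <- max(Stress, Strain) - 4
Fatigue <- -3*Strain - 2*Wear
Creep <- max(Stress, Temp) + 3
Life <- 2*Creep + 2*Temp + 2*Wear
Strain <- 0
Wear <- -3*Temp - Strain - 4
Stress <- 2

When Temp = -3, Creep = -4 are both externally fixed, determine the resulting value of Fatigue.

-10

Setting Temp = -3, Creep = -4 by intervention discards those variables' equations.
Wear = -3*Temp - Strain - 4  [with Temp=-3, Strain=0]  = 5
Fatigue = -3*Strain - 2*Wear  [with Strain=0, Wear=5]  = -10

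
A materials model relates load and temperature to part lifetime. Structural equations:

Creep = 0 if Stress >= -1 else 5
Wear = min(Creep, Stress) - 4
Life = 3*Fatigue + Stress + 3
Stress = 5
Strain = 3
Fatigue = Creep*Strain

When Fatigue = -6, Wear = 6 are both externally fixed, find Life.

Setting Fatigue = -6, Wear = 6 by intervention discards those variables' equations.
Life = 3*Fatigue + Stress + 3  [with Fatigue=-6, Stress=5]  = -10

-10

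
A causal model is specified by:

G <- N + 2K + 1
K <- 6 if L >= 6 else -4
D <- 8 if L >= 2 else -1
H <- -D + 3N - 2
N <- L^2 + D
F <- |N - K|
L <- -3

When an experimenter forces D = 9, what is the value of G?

Under do(D=9), the mechanism D <- 8 if L >= 2 else -1 is discarded; D is fixed at 9.
K = 6 if L >= 6 else -4  [with L=-3]  = -4
N = L^2 + D  [with L=-3, D=9]  = 18
G = N + 2K + 1  [with N=18, K=-4]  = 11

11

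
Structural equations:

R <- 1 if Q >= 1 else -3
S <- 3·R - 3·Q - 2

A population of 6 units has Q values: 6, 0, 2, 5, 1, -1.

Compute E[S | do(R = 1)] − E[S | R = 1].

The intervention sets R=1 in all 6 units regardless of Q. Recomputing S per unit gives -17, 1, -5, -14, -2, 4; average -5.5.
Observing R=1 restricts to units where R's equation naturally yields 1: Q ∈ {6, 2, 5, 1}. In that subpopulation S = -17, -5, -14, -2, mean -9.5.
Difference = -5.5 − (-9.5) = 4.

4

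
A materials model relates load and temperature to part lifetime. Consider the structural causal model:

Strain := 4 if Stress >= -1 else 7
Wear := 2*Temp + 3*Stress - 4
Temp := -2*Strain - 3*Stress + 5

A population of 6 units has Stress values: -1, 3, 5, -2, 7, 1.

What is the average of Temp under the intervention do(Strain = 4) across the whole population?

do(Strain=4) breaks Strain's dependence on Stress. With Strain=4 fixed, Temp across the units is 0, -12, -18, 3, -24, -6, mean -9.5.

-9.5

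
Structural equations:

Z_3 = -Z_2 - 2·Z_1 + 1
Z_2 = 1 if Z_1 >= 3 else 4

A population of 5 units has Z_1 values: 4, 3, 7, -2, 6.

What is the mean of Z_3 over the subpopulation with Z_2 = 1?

Observing Z_2=1 restricts to units where Z_2's equation naturally yields 1: Z_1 ∈ {4, 3, 7, 6}. In that subpopulation Z_3 = -8, -6, -14, -12, mean -10.

-10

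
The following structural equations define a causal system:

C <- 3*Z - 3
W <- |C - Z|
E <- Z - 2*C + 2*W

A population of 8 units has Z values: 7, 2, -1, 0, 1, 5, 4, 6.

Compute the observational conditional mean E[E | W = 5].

8.5

Conditioning on W=5 selects the 2 unit(s) with Z ∈ {-1, 4}. Their E values: 21, -4. Mean = 8.5.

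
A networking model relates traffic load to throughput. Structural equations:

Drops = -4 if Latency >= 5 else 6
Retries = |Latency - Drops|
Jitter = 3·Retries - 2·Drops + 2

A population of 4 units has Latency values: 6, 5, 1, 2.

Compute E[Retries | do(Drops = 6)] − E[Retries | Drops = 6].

do(Drops=6) breaks Drops's dependence on Latency. With Drops=6 fixed, Retries across the units is 0, 1, 5, 4, mean 2.5.
Conditioning on Drops=6 selects the 2 unit(s) with Latency ∈ {1, 2}. Their Retries values: 5, 4. Mean = 4.5.
Difference = 2.5 − 4.5 = -2.

-2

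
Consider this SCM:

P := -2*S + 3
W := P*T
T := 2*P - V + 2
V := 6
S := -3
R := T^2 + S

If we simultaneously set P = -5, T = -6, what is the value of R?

Setting P = -5, T = -6 by intervention discards those variables' equations.
R = T^2 + S  [with T=-6, S=-3]  = 33

33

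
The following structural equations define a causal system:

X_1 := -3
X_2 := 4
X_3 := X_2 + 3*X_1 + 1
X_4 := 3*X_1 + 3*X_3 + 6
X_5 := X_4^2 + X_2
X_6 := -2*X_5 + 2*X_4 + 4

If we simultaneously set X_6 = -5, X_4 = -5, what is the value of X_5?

29

Setting X_6 = -5, X_4 = -5 by intervention discards those variables' equations.
X_5 = X_4^2 + X_2  [with X_4=-5, X_2=4]  = 29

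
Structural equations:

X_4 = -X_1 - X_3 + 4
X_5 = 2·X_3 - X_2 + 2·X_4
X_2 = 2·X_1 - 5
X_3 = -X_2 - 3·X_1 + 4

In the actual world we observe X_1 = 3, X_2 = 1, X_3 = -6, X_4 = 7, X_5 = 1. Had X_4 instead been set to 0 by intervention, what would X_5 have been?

-13

Intervening sets X_4 = 0 and removes its equation (X_4 = -X_1 - X_3 + 4).
X_2 = 2·X_1 - 5  [with X_1=3]  = 1
X_3 = -X_2 - 3·X_1 + 4  [with X_2=1, X_1=3]  = -6
X_5 = 2·X_3 - X_2 + 2·X_4  [with X_3=-6, X_2=1, X_4=0]  = -13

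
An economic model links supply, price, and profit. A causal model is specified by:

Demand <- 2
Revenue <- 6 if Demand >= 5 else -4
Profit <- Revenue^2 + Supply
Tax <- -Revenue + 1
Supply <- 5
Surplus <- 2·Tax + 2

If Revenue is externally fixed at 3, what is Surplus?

-2

The intervention breaks the incoming arrows to Revenue: Revenue <- 6 if Demand >= 5 else -4 no longer applies, and Revenue = 3.
Tax = -Revenue + 1  [with Revenue=3]  = -2
Surplus = 2·Tax + 2  [with Tax=-2]  = -2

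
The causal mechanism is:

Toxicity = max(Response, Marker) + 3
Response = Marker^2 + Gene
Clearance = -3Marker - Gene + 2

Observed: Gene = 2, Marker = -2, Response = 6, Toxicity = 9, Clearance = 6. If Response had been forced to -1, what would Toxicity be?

2

The intervention breaks the incoming arrows to Response: Response = Marker^2 + Gene no longer applies, and Response = -1.
Toxicity = max(Response, Marker) + 3  [with Response=-1, Marker=-2]  = 2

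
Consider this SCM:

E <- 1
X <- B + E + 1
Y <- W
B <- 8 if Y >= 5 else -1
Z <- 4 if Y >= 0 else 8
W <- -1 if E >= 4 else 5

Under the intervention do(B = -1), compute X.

Intervening sets B = -1 and removes its equation (B <- 8 if Y >= 5 else -1).
X = B + E + 1  [with B=-1, E=1]  = 1

1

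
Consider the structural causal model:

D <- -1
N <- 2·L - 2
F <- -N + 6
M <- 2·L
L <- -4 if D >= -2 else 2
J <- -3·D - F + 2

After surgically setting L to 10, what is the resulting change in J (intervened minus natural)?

do(L=10) replaces the equation L <- -4 if D >= -2 else 2 with the constant L = 10.
N = 2·L - 2  [with L=10]  = 18
F = -N + 6  [with N=18]  = -12
J = -3·D - F + 2  [with D=-1, F=-12]  = 17
Without intervention: L = -4 if D >= -2 else 2  [with D=-1]  = -4; N = 2·L - 2  [with L=-4]  = -10; F = -N + 6  [with N=-10]  = 16; J = -3·D - F + 2  [with D=-1, F=16]  = -11.
Change = 17 − (-11) = 28.

28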